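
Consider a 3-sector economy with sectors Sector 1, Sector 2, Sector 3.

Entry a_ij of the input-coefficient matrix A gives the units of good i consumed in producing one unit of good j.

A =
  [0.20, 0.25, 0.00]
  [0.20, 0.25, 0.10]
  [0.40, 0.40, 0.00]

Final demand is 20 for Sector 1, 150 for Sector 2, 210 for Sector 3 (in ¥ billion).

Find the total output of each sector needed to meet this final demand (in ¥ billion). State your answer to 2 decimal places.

x_1 = 112.11, x_2 = 278.74, x_3 = 366.34

I − A =
  [   0.80    -0.25     0.00]
  [  -0.20     0.75    -0.10]
  [  -0.40    -0.40     1.00]
Cofactors of I−A, C_ij = (−1)^(i+j)·(minor ij) (rows/columns in the sector order above):
  C_11 = (0.75)(1.00) − (-0.10)(-0.40) = 0.7100
  C_12 = −[(-0.20)(1.00) − (-0.10)(-0.40)] = 0.2400
  C_13 = (-0.20)(-0.40) − (0.75)(-0.40) = 0.3800
  C_21 = −[(-0.25)(1.00) − (0.00)(-0.40)] = 0.2500
  C_22 = (0.80)(1.00) − (0.00)(-0.40) = 0.8000
  C_23 = −[(0.80)(-0.40) − (-0.25)(-0.40)] = 0.4200
  C_31 = (-0.25)(-0.10) − (0.00)(0.75) = 0.0250
  C_32 = −[(0.80)(-0.10) − (0.00)(-0.20)] = 0.0800
  C_33 = (0.80)(0.75) − (-0.25)(-0.20) = 0.5500
det(I−A) = Σ_j (I−A)_1j·C_1j = (0.80)(0.7100) + (-0.25)(0.2400) + (0.00)(0.3800) = 0.5080
adj(I−A) = Cᵀ =
  [ 0.7100   0.2500   0.0250]
  [ 0.2400   0.8000   0.0800]
  [ 0.3800   0.4200   0.5500]
(I − A)⁻¹ = adj(I−A) / det(I−A) ≈
  [   1.3976     0.4921     0.0492]
  [   0.4724     1.5748     0.1575]
  [   0.7480     0.8268     1.0827]
x = (I − A)⁻¹ d = adj(I−A)·d / det(I−A), with det(I−A) = 0.5080:
  x_1 = (0.7100·20 + 0.2500·150 + 0.0250·210) / 0.5080 = 56.95 / 0.5080 ≈ 112.11
  x_2 = (0.2400·20 + 0.8000·150 + 0.0800·210) / 0.5080 = 141.60 / 0.5080 ≈ 278.74
  x_3 = (0.3800·20 + 0.4200·150 + 0.5500·210) / 0.5080 = 186.10 / 0.5080 ≈ 366.34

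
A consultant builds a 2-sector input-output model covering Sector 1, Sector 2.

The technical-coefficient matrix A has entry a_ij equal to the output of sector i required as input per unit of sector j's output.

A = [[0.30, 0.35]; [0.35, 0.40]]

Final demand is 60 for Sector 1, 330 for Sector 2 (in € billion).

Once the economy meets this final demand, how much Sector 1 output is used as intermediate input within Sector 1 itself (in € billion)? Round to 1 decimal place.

I − A =
  [   0.70    -0.35]
  [  -0.35     0.60]
det(I−A) = (0.70)(0.60) − (-0.35)(-0.35) = 0.2975
adj(I−A) = [[0.60, 0.35], [0.35, 0.70]]
(I − A)⁻¹ = adj(I−A) / det(I−A) ≈
  [   2.0168     1.1765]
  [   1.1765     2.3529]
First solve x = (I − A)⁻¹ d = adj(I−A)·d / det(I−A); in particular x_1 = (0.60·60 + 0.35·330) / 0.2975 = 151.50 / 0.2975 ≈ 509.244.
Intermediate flow from 1 to 1: z_11 = a_11 · x_1 = 0.30 × 151.50 / 0.2975 = 45.45 / 0.2975 ≈ 152.8.

z_11 = 152.8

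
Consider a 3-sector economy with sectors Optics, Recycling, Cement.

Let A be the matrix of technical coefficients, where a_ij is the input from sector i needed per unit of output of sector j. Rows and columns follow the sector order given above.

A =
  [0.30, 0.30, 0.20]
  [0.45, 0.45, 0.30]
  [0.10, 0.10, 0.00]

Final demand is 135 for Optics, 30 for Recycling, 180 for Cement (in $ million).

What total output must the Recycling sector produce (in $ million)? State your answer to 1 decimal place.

I − A =
  [   0.70    -0.30    -0.20]
  [  -0.45     0.55    -0.30]
  [  -0.10    -0.10     1.00]
Cofactors of I−A, C_ij = (−1)^(i+j)·(minor ij) (rows/columns in the sector order above):
  C_11 = (0.55)(1.00) − (-0.30)(-0.10) = 0.5200
  C_12 = −[(-0.45)(1.00) − (-0.30)(-0.10)] = 0.4800
  C_13 = (-0.45)(-0.10) − (0.55)(-0.10) = 0.1000
  C_21 = −[(-0.30)(1.00) − (-0.20)(-0.10)] = 0.3200
  C_22 = (0.70)(1.00) − (-0.20)(-0.10) = 0.6800
  C_23 = −[(0.70)(-0.10) − (-0.30)(-0.10)] = 0.1000
  C_31 = (-0.30)(-0.30) − (-0.20)(0.55) = 0.2000
  C_32 = −[(0.70)(-0.30) − (-0.20)(-0.45)] = 0.3000
  C_33 = (0.70)(0.55) − (-0.30)(-0.45) = 0.2500
det(I−A) = Σ_j (I−A)_1j·C_1j = (0.70)(0.5200) + (-0.30)(0.4800) + (-0.20)(0.1000) = 0.2000
adj(I−A) = Cᵀ =
  [ 0.5200   0.3200   0.2000]
  [ 0.4800   0.6800   0.3000]
  [ 0.1000   0.1000   0.2500]
(I − A)⁻¹ = adj(I−A) / det(I−A) ≈
  [   2.6000     1.6000     1.0000]
  [   2.4000     3.4000     1.5000]
  [   0.5000     0.5000     1.2500]
x = (I − A)⁻¹ d = adj(I−A)·d / det(I−A), with det(I−A) = 0.2000:
  x_1 = (0.5200·135 + 0.3200·30 + 0.2000·180) / 0.2000 = 115.80 / 0.2000 = 579.0
  x_2 = (0.4800·135 + 0.6800·30 + 0.3000·180) / 0.2000 = 139.20 / 0.2000 = 696.0
  x_3 = (0.1000·135 + 0.1000·30 + 0.2500·180) / 0.2000 = 61.50 / 0.2000 = 307.5

x_2 = 696.0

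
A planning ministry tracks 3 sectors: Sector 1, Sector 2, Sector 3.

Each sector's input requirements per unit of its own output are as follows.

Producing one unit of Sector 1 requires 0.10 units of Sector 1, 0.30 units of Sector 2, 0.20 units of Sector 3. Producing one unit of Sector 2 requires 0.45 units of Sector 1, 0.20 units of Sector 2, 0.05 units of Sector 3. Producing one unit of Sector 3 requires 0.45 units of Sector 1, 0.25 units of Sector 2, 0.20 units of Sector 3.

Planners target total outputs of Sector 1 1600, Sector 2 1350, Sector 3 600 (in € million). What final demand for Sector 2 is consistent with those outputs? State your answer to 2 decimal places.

I − A =
  [   0.90    -0.45    -0.45]
  [  -0.30     0.80    -0.25]
  [  -0.20    -0.05     0.80]
d = (I − A) x:
  d_1 = (+0.90)·1600 + (-0.45)·1350 + (-0.45)·600 = 562.50
  d_2 = (-0.30)·1600 + (+0.80)·1350 + (-0.25)·600 = 450.00
  d_3 = (-0.20)·1600 + (-0.05)·1350 + (+0.80)·600 = 92.50

d_2 = 450.00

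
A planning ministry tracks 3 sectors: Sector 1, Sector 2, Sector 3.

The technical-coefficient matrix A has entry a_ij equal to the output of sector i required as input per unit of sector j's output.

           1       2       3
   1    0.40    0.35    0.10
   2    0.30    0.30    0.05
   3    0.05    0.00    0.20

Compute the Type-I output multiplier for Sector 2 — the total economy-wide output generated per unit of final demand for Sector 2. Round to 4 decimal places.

I − A =
  [   0.60    -0.35    -0.10]
  [  -0.30     0.70    -0.05]
  [  -0.05     0.00     0.80]
Cofactors of I−A, C_ij = (−1)^(i+j)·(minor ij) (rows/columns in the sector order above):
  C_11 = (0.70)(0.80) − (-0.05)(0.00) = 0.5600
  C_12 = −[(-0.30)(0.80) − (-0.05)(-0.05)] = 0.2425
  C_13 = (-0.30)(0.00) − (0.70)(-0.05) = 0.0350
  C_21 = −[(-0.35)(0.80) − (-0.10)(0.00)] = 0.2800
  C_22 = (0.60)(0.80) − (-0.10)(-0.05) = 0.4750
  C_23 = −[(0.60)(0.00) − (-0.35)(-0.05)] = 0.0175
  C_31 = (-0.35)(-0.05) − (-0.10)(0.70) = 0.0875
  C_32 = −[(0.60)(-0.05) − (-0.10)(-0.30)] = 0.0600
  C_33 = (0.60)(0.70) − (-0.35)(-0.30) = 0.3150
det(I−A) = Σ_j (I−A)_1j·C_1j = (0.60)(0.5600) + (-0.35)(0.2425) + (-0.10)(0.0350) = 0.247625
adj(I−A) = Cᵀ =
  [ 0.5600   0.2800   0.0875]
  [ 0.2425   0.4750   0.0600]
  [ 0.0350   0.0175   0.3150]
(I − A)⁻¹ = adj(I−A) / det(I−A) ≈
  [   2.26148     1.13074     0.35336]
  [   0.97930     1.91822     0.24230]
  [   0.14134     0.07067     1.27208]
The output multiplier for sector j is the column-j sum of the Leontief inverse (I − A)⁻¹ = adj(I−A) / det(I−A).
Column 2 of adj(I−A): (0.2800, 0.4750, 0.0175); det(I−A) = 0.247625.
m_2 = (0.2800 + 0.4750 + 0.0175) / 0.247625 = 0.7725 / 0.247625 ≈ 3.1196.

m_2 = 3.1196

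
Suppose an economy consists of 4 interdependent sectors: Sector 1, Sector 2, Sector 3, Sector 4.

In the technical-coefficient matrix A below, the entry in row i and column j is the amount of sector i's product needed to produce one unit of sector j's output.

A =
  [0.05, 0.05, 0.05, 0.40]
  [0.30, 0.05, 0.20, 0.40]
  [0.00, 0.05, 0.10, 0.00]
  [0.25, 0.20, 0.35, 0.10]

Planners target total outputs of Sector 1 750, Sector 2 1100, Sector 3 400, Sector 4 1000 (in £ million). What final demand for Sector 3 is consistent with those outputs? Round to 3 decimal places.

I − A =
  [   0.95    -0.05    -0.05    -0.40]
  [  -0.30     0.95    -0.20    -0.40]
  [   0.00    -0.05     0.90     0.00]
  [  -0.25    -0.20    -0.35     0.90]
d = (I − A) x:
  d_1 = (+0.95)·750 + (-0.05)·1100 + (-0.05)·400 + (-0.40)·1000 = 237.500
  d_2 = (-0.30)·750 + (+0.95)·1100 + (-0.20)·400 + (-0.40)·1000 = 340.000
  d_3 = (+0.00)·750 + (-0.05)·1100 + (+0.90)·400 + (+0.00)·1000 = 305.000
  d_4 = (-0.25)·750 + (-0.20)·1100 + (-0.35)·400 + (+0.90)·1000 = 352.500

d_3 = 305.000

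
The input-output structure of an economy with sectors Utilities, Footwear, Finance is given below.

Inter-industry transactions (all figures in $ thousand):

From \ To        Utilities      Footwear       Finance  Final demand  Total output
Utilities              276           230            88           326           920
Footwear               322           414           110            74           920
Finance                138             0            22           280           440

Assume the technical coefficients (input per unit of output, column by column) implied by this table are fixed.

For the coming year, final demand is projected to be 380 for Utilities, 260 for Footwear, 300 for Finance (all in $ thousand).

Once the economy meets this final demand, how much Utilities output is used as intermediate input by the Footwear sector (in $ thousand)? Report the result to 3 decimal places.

z_12 = 369.231

Technical coefficients a_ij = z_ij / X_j:
  a_11 = 276/920 = 0.30, a_21 = 322/920 = 0.35, a_31 = 138/920 = 0.15
  a_12 = 230/920 = 0.25, a_22 = 414/920 = 0.45, a_32 = 0/920 = 0.00
  a_13 = 88/440 = 0.20, a_23 = 110/440 = 0.25, a_33 = 22/440 = 0.05
I − A =
  [   0.70    -0.25    -0.20]
  [  -0.35     0.55    -0.25]
  [  -0.15     0.00     0.95]
Cofactors of I−A, C_ij = (−1)^(i+j)·(minor ij) (rows/columns in the sector order above):
  C_11 = (0.55)(0.95) − (-0.25)(0.00) = 0.5225
  C_12 = −[(-0.35)(0.95) − (-0.25)(-0.15)] = 0.3700
  C_13 = (-0.35)(0.00) − (0.55)(-0.15) = 0.0825
  C_21 = −[(-0.25)(0.95) − (-0.20)(0.00)] = 0.2375
  C_22 = (0.70)(0.95) − (-0.20)(-0.15) = 0.6350
  C_23 = −[(0.70)(0.00) − (-0.25)(-0.15)] = 0.0375
  C_31 = (-0.25)(-0.25) − (-0.20)(0.55) = 0.1725
  C_32 = −[(0.70)(-0.25) − (-0.20)(-0.35)] = 0.2450
  C_33 = (0.70)(0.55) − (-0.25)(-0.35) = 0.2975
det(I−A) = Σ_j (I−A)_1j·C_1j = (0.70)(0.5225) + (-0.25)(0.3700) + (-0.20)(0.0825) = 0.25675
adj(I−A) = Cᵀ =
  [ 0.5225   0.2375   0.1725]
  [ 0.3700   0.6350   0.2450]
  [ 0.0825   0.0375   0.2975]
(I − A)⁻¹ = adj(I−A) / det(I−A) ≈
  [   2.0351     0.9250     0.6719]
  [   1.4411     2.4732     0.9542]
  [   0.3213     0.1461     1.1587]
First solve x = (I − A)⁻¹ d = adj(I−A)·d / det(I−A); in particular x_2 = (0.3700·380 + 0.6350·260 + 0.2450·300) / 0.25675 = 379.20 / 0.25675 ≈ 1476.92308.
Intermediate flow from 1 to 2: z_12 = a_12 · x_2 = 0.25 × 379.20 / 0.25675 = 94.80 / 0.25675 ≈ 369.231.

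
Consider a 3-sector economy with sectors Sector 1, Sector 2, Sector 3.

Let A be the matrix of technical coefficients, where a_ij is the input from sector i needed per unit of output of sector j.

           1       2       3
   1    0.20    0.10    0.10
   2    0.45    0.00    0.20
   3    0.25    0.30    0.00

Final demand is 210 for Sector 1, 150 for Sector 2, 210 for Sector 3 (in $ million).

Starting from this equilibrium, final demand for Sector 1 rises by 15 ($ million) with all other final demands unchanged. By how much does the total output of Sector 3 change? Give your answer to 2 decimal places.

Δx_3 = 8.70

I − A =
  [   0.80    -0.10    -0.10]
  [  -0.45     1.00    -0.20]
  [  -0.25    -0.30     1.00]
Cofactors of I−A, C_ij = (−1)^(i+j)·(minor ij) (rows/columns in the sector order above):
  C_11 = (1.00)(1.00) − (-0.20)(-0.30) = 0.9400
  C_12 = −[(-0.45)(1.00) − (-0.20)(-0.25)] = 0.5000
  C_13 = (-0.45)(-0.30) − (1.00)(-0.25) = 0.3850
  C_21 = −[(-0.10)(1.00) − (-0.10)(-0.30)] = 0.1300
  C_22 = (0.80)(1.00) − (-0.10)(-0.25) = 0.7750
  C_23 = −[(0.80)(-0.30) − (-0.10)(-0.25)] = 0.2650
  C_31 = (-0.10)(-0.20) − (-0.10)(1.00) = 0.1200
  C_32 = −[(0.80)(-0.20) − (-0.10)(-0.45)] = 0.2050
  C_33 = (0.80)(1.00) − (-0.10)(-0.45) = 0.7550
det(I−A) = Σ_j (I−A)_1j·C_1j = (0.80)(0.9400) + (-0.10)(0.5000) + (-0.10)(0.3850) = 0.6635
adj(I−A) = Cᵀ =
  [ 0.9400   0.1300   0.1200]
  [ 0.5000   0.7750   0.2050]
  [ 0.3850   0.2650   0.7550]
(I − A)⁻¹ = adj(I−A) / det(I−A) ≈
  [   1.4167     0.1959     0.1809]
  [   0.7536     1.1680     0.3090]
  [   0.5803     0.3994     1.1379]
Δx = (I − A)⁻¹ Δd with Δd having +15 in the Sector 1 component and 0 elsewhere.
So Δx_3 = L_31 · (+15), where L_31 = adj(I−A)_31 / det(I−A) = 0.3850 / 0.6635.
Δx_3 = 0.3850 × (+15) / 0.6635 = 5.775 / 0.6635 ≈ 8.70.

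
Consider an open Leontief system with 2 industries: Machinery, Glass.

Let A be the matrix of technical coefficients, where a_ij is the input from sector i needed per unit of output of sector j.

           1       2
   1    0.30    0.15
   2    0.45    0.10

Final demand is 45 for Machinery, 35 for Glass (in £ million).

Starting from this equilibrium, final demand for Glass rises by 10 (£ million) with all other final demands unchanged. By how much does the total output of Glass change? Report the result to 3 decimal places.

I − A =
  [   0.70    -0.15]
  [  -0.45     0.90]
det(I−A) = (0.70)(0.90) − (-0.15)(-0.45) = 0.5625
adj(I−A) = [[0.90, 0.15], [0.45, 0.70]]
(I − A)⁻¹ = adj(I−A) / det(I−A) ≈
  [   1.6000     0.2667]
  [   0.8000     1.2444]
Δx = (I − A)⁻¹ Δd with Δd having +10 in the Glass component and 0 elsewhere.
So Δx_2 = L_22 · (+10), where L_22 = adj(I−A)_22 / det(I−A) = 0.70 / 0.5625.
Δx_2 = 0.70 × (+10) / 0.5625 = 7.00 / 0.5625 ≈ 12.444.

Δx_2 = 12.444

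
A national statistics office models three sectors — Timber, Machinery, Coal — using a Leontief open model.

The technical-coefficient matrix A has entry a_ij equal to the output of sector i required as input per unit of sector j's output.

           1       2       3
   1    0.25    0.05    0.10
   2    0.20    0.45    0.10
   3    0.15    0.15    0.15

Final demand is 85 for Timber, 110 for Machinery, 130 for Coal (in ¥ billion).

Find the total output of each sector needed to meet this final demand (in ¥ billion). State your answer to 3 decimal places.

x_1 = 164.916, x_2 = 302.783, x_3 = 235.476

I − A =
  [   0.75    -0.05    -0.10]
  [  -0.20     0.55    -0.10]
  [  -0.15    -0.15     0.85]
Cofactors of I−A, C_ij = (−1)^(i+j)·(minor ij) (rows/columns in the sector order above):
  C_11 = (0.55)(0.85) − (-0.10)(-0.15) = 0.4525
  C_12 = −[(-0.20)(0.85) − (-0.10)(-0.15)] = 0.1850
  C_13 = (-0.20)(-0.15) − (0.55)(-0.15) = 0.1125
  C_21 = −[(-0.05)(0.85) − (-0.10)(-0.15)] = 0.0575
  C_22 = (0.75)(0.85) − (-0.10)(-0.15) = 0.6225
  C_23 = −[(0.75)(-0.15) − (-0.05)(-0.15)] = 0.1200
  C_31 = (-0.05)(-0.10) − (-0.10)(0.55) = 0.0600
  C_32 = −[(0.75)(-0.10) − (-0.10)(-0.20)] = 0.0950
  C_33 = (0.75)(0.55) − (-0.05)(-0.20) = 0.4025
det(I−A) = Σ_j (I−A)_1j·C_1j = (0.75)(0.4525) + (-0.05)(0.1850) + (-0.10)(0.1125) = 0.318875
adj(I−A) = Cᵀ =
  [ 0.4525   0.0575   0.0600]
  [ 0.1850   0.6225   0.0950]
  [ 0.1125   0.1200   0.4025]
(I − A)⁻¹ = adj(I−A) / det(I−A) ≈
  [   1.4191     0.1803     0.1882]
  [   0.5802     1.9522     0.2979]
  [   0.3528     0.3763     1.2623]
x = (I − A)⁻¹ d = adj(I−A)·d / det(I−A), with det(I−A) = 0.318875:
  x_1 = (0.4525·85 + 0.0575·110 + 0.0600·130) / 0.318875 = 52.5875 / 0.318875 ≈ 164.916
  x_2 = (0.1850·85 + 0.6225·110 + 0.0950·130) / 0.318875 = 96.55 / 0.318875 ≈ 302.783
  x_3 = (0.1125·85 + 0.1200·110 + 0.4025·130) / 0.318875 = 75.0875 / 0.318875 ≈ 235.476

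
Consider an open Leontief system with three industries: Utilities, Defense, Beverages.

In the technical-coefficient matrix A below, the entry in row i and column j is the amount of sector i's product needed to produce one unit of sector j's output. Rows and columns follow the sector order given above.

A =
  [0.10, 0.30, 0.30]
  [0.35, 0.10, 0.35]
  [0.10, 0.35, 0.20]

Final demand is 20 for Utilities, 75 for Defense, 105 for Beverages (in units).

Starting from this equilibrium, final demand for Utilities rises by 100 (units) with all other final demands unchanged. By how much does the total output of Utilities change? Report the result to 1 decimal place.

Δx_1 = 157.4

I − A =
  [   0.90    -0.30    -0.30]
  [  -0.35     0.90    -0.35]
  [  -0.10    -0.35     0.80]
Cofactors of I−A, C_ij = (−1)^(i+j)·(minor ij) (rows/columns in the sector order above):
  C_11 = (0.90)(0.80) − (-0.35)(-0.35) = 0.5975
  C_12 = −[(-0.35)(0.80) − (-0.35)(-0.10)] = 0.3150
  C_13 = (-0.35)(-0.35) − (0.90)(-0.10) = 0.2125
  C_21 = −[(-0.30)(0.80) − (-0.30)(-0.35)] = 0.3450
  C_22 = (0.90)(0.80) − (-0.30)(-0.10) = 0.6900
  C_23 = −[(0.90)(-0.35) − (-0.30)(-0.10)] = 0.3450
  C_31 = (-0.30)(-0.35) − (-0.30)(0.90) = 0.3750
  C_32 = −[(0.90)(-0.35) − (-0.30)(-0.35)] = 0.4200
  C_33 = (0.90)(0.90) − (-0.30)(-0.35) = 0.7050
det(I−A) = Σ_j (I−A)_1j·C_1j = (0.90)(0.5975) + (-0.30)(0.3150) + (-0.30)(0.2125) = 0.3795
adj(I−A) = Cᵀ =
  [ 0.5975   0.3450   0.3750]
  [ 0.3150   0.6900   0.4200]
  [ 0.2125   0.3450   0.7050]
(I − A)⁻¹ = adj(I−A) / det(I−A) ≈
  [   1.5744     0.9091     0.9881]
  [   0.8300     1.8182     1.1067]
  [   0.5599     0.9091     1.8577]
Δx = (I − A)⁻¹ Δd with Δd having +100 in the Utilities component and 0 elsewhere.
So Δx_1 = L_11 · (+100), where L_11 = adj(I−A)_11 / det(I−A) = 0.5975 / 0.3795.
Δx_1 = 0.5975 × (+100) / 0.3795 = 59.75 / 0.3795 ≈ 157.4.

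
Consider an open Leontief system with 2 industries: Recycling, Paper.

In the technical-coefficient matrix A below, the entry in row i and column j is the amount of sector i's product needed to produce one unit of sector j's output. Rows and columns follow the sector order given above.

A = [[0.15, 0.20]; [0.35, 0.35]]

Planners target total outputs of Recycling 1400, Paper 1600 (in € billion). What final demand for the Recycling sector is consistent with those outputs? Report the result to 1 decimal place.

d_1 = 870.0

I − A =
  [   0.85    -0.20]
  [  -0.35     0.65]
d = (I − A) x:
  d_1 = (+0.85)·1400 + (-0.20)·1600 = 870.0
  d_2 = (-0.35)·1400 + (+0.65)·1600 = 550.0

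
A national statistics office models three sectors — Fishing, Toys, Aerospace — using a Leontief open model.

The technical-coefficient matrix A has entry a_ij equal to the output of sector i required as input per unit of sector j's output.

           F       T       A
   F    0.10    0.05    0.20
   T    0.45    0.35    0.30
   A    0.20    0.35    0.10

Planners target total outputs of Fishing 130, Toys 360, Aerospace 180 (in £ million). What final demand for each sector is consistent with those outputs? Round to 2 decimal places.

d_F = 63.00, d_T = 121.50, d_A = 10.00

I − A =
  [   0.90    -0.05    -0.20]
  [  -0.45     0.65    -0.30]
  [  -0.20    -0.35     0.90]
d = (I − A) x:
  d_F = (+0.90)·130 + (-0.05)·360 + (-0.20)·180 = 63.00
  d_T = (-0.45)·130 + (+0.65)·360 + (-0.30)·180 = 121.50
  d_A = (-0.20)·130 + (-0.35)·360 + (+0.90)·180 = 10.00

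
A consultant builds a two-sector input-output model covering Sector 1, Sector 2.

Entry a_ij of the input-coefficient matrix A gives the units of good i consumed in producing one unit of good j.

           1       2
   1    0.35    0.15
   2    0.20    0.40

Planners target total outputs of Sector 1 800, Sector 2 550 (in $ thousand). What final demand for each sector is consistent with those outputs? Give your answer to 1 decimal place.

I − A =
  [   0.65    -0.15]
  [  -0.20     0.60]
d = (I − A) x:
  d_1 = (+0.65)·800 + (-0.15)·550 = 437.5
  d_2 = (-0.20)·800 + (+0.60)·550 = 170.0

d_1 = 437.5, d_2 = 170.0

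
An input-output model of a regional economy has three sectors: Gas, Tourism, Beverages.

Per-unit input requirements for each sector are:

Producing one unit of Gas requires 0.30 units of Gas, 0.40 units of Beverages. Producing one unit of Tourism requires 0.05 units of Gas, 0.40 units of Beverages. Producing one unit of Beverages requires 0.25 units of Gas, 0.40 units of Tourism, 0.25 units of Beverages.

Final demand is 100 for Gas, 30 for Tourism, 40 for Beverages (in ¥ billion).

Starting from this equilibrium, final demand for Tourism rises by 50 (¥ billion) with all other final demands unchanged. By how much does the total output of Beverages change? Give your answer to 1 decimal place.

Δx_3 = 49.2

I − A =
  [   0.70    -0.05    -0.25]
  [   0.00     1.00    -0.40]
  [  -0.40    -0.40     0.75]
Cofactors of I−A, C_ij = (−1)^(i+j)·(minor ij) (rows/columns in the sector order above):
  C_11 = (1.00)(0.75) − (-0.40)(-0.40) = 0.5900
  C_12 = −[(0.00)(0.75) − (-0.40)(-0.40)] = 0.1600
  C_13 = (0.00)(-0.40) − (1.00)(-0.40) = 0.4000
  C_21 = −[(-0.05)(0.75) − (-0.25)(-0.40)] = 0.1375
  C_22 = (0.70)(0.75) − (-0.25)(-0.40) = 0.4250
  C_23 = −[(0.70)(-0.40) − (-0.05)(-0.40)] = 0.3000
  C_31 = (-0.05)(-0.40) − (-0.25)(1.00) = 0.2700
  C_32 = −[(0.70)(-0.40) − (-0.25)(0.00)] = 0.2800
  C_33 = (0.70)(1.00) − (-0.05)(0.00) = 0.7000
det(I−A) = Σ_j (I−A)_1j·C_1j = (0.70)(0.5900) + (-0.05)(0.1600) + (-0.25)(0.4000) = 0.3050
adj(I−A) = Cᵀ =
  [ 0.5900   0.1375   0.2700]
  [ 0.1600   0.4250   0.2800]
  [ 0.4000   0.3000   0.7000]
(I − A)⁻¹ = adj(I−A) / det(I−A) ≈
  [   1.9344     0.4508     0.8852]
  [   0.5246     1.3934     0.9180]
  [   1.3115     0.9836     2.2951]
Δx = (I − A)⁻¹ Δd with Δd having +50 in the Tourism component and 0 elsewhere.
So Δx_3 = L_32 · (+50), where L_32 = adj(I−A)_32 / det(I−A) = 0.3000 / 0.3050.
Δx_3 = 0.3000 × (+50) / 0.3050 = 15.00 / 0.3050 ≈ 49.2.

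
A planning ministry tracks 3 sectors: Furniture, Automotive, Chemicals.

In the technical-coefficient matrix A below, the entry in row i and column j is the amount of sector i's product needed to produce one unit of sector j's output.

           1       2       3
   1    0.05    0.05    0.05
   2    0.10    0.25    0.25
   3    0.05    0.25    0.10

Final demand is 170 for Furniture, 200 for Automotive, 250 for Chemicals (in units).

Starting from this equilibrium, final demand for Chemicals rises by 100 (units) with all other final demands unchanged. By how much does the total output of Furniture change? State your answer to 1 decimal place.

Δx_1 = 8.7

I − A =
  [   0.95    -0.05    -0.05]
  [  -0.10     0.75    -0.25]
  [  -0.05    -0.25     0.90]
Cofactors of I−A, C_ij = (−1)^(i+j)·(minor ij) (rows/columns in the sector order above):
  C_11 = (0.75)(0.90) − (-0.25)(-0.25) = 0.6125
  C_12 = −[(-0.10)(0.90) − (-0.25)(-0.05)] = 0.1025
  C_13 = (-0.10)(-0.25) − (0.75)(-0.05) = 0.0625
  C_21 = −[(-0.05)(0.90) − (-0.05)(-0.25)] = 0.0575
  C_22 = (0.95)(0.90) − (-0.05)(-0.05) = 0.8525
  C_23 = −[(0.95)(-0.25) − (-0.05)(-0.05)] = 0.2400
  C_31 = (-0.05)(-0.25) − (-0.05)(0.75) = 0.0500
  C_32 = −[(0.95)(-0.25) − (-0.05)(-0.10)] = 0.2425
  C_33 = (0.95)(0.75) − (-0.05)(-0.10) = 0.7075
det(I−A) = Σ_j (I−A)_1j·C_1j = (0.95)(0.6125) + (-0.05)(0.1025) + (-0.05)(0.0625) = 0.573625
adj(I−A) = Cᵀ =
  [ 0.6125   0.0575   0.0500]
  [ 0.1025   0.8525   0.2425]
  [ 0.0625   0.2400   0.7075]
(I − A)⁻¹ = adj(I−A) / det(I−A) ≈
  [   1.0678     0.1002     0.0872]
  [   0.1787     1.4862     0.4228]
  [   0.1090     0.4184     1.2334]
Δx = (I − A)⁻¹ Δd with Δd having +100 in the Chemicals component and 0 elsewhere.
So Δx_1 = L_13 · (+100), where L_13 = adj(I−A)_13 / det(I−A) = 0.0500 / 0.573625.
Δx_1 = 0.0500 × (+100) / 0.573625 = 5.00 / 0.573625 ≈ 8.7.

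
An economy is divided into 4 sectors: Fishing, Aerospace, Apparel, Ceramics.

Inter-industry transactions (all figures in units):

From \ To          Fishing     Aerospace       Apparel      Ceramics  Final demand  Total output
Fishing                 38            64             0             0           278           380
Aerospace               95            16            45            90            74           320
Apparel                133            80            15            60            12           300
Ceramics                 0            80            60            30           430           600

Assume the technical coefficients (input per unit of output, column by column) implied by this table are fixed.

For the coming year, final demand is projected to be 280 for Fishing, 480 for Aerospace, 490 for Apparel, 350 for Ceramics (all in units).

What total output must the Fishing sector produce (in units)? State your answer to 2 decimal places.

Technical coefficients a_ij = z_ij / X_j:
  a_11 = 38/380 = 0.10, a_21 = 95/380 = 0.25, a_31 = 133/380 = 0.35, a_41 = 0/380 = 0.00
  a_12 = 64/320 = 0.20, a_22 = 16/320 = 0.05, a_32 = 80/320 = 0.25, a_42 = 80/320 = 0.25
  a_13 = 0/300 = 0.00, a_23 = 45/300 = 0.15, a_33 = 15/300 = 0.05, a_43 = 60/300 = 0.20
  a_14 = 0/600 = 0.00, a_24 = 90/600 = 0.15, a_34 = 60/600 = 0.10, a_44 = 30/600 = 0.05
I − A =
  [   0.90    -0.20     0.00     0.00]
  [  -0.25     0.95    -0.15    -0.15]
  [  -0.35    -0.25     0.95    -0.10]
  [   0.00    -0.25    -0.20     0.95]
Compute the cofactors C_ij = (−1)^(i+j)·(3×3 minor ij) of I−A; the adjugate is their transpose:
adj(I−A) = Cᵀ =
  [ 0.755875   0.176500   0.034500   0.031500]
  [ 0.281000   0.794250   0.155250   0.141750]
  [ 0.368375   0.302750   0.731000   0.124750]
  [ 0.151500   0.272750   0.194750   0.720500]
det(I−A) = Σ_j (I−A)_1j·C_1j = (0.90)(0.755875) + (-0.20)(0.281000) + (0.00)(0.368375) + (0.00)(0.151500) = 0.6240875
(I − A)⁻¹ = adj(I−A) / det(I−A) ≈
  [   1.2112     0.2828     0.0553     0.0505]
  [   0.4503     1.2727     0.2488     0.2271]
  [   0.5903     0.4851     1.1713     0.1999]
  [   0.2428     0.4370     0.3121     1.1545]
x = (I − A)⁻¹ d = adj(I−A)·d / det(I−A), with det(I−A) = 0.6240875:
  x_1 = (0.755875·280 + 0.176500·480 + 0.034500·490 + 0.031500·350) / 0.6240875 = 324.295 / 0.6240875 ≈ 519.63
  x_2 = (0.281000·280 + 0.794250·480 + 0.155250·490 + 0.141750·350) / 0.6240875 = 585.605 / 0.6240875 ≈ 938.34
  x_3 = (0.368375·280 + 0.302750·480 + 0.731000·490 + 0.124750·350) / 0.6240875 = 650.3175 / 0.6240875 ≈ 1042.03
  x_4 = (0.151500·280 + 0.272750·480 + 0.194750·490 + 0.720500·350) / 0.6240875 = 520.9425 / 0.6240875 ≈ 834.73

x_1 = 519.63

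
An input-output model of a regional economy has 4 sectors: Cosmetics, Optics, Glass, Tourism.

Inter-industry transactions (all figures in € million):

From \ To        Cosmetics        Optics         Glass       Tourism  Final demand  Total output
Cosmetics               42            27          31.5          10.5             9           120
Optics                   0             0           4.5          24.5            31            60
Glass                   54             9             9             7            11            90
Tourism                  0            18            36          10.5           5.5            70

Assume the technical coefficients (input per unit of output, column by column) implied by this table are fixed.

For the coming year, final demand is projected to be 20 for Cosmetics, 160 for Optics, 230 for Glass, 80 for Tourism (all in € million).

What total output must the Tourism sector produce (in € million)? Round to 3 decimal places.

x_4 = 663.461

Technical coefficients a_ij = z_ij / X_j:
  a_11 = 42/120 = 0.35, a_21 = 0/120 = 0.00, a_31 = 54/120 = 0.45, a_41 = 0/120 = 0.00
  a_12 = 27/60 = 0.45, a_22 = 0/60 = 0.00, a_32 = 9/60 = 0.15, a_42 = 18/60 = 0.30
  a_13 = 31.5/90 = 0.35, a_23 = 4.5/90 = 0.05, a_33 = 9/90 = 0.10, a_43 = 36/90 = 0.40
  a_14 = 10.5/70 = 0.15, a_24 = 24.5/70 = 0.35, a_34 = 7/70 = 0.10, a_44 = 10.5/70 = 0.15
I − A =
  [   0.65    -0.45    -0.35    -0.15]
  [   0.00     1.00    -0.05    -0.35]
  [  -0.45    -0.15     0.90    -0.10]
  [   0.00    -0.30    -0.40     0.85]
Compute the cofactors C_ij = (−1)^(i+j)·(3×3 minor ij) of I−A; the adjugate is their transpose:
adj(I−A) = Cᵀ =
  [ 0.601625   0.430875   0.405125   0.331250]
  [ 0.082125   0.310375   0.118625   0.156250]
  [ 0.335250   0.294750   0.484250   0.237500]
  [ 0.186750   0.248250   0.269750   0.412500]
det(I−A) = Σ_j (I−A)_1j·C_1j = (0.65)(0.601625) + (-0.45)(0.082125) + (-0.35)(0.335250) + (-0.15)(0.186750) = 0.20875
(I − A)⁻¹ = adj(I−A) / det(I−A) ≈
  [   2.8820     2.0641     1.9407     1.5868]
  [   0.3934     1.4868     0.5683     0.7485]
  [   1.6060     1.4120     2.3198     1.1377]
  [   0.8946     1.1892     1.2922     1.9760]
x = (I − A)⁻¹ d = adj(I−A)·d / det(I−A), with det(I−A) = 0.20875:
  x_1 = (0.601625·20 + 0.430875·160 + 0.405125·230 + 0.331250·80) / 0.20875 = 200.65125 / 0.20875 ≈ 961.204
  x_2 = (0.082125·20 + 0.310375·160 + 0.118625·230 + 0.156250·80) / 0.20875 = 91.08625 / 0.20875 ≈ 436.341
  x_3 = (0.335250·20 + 0.294750·160 + 0.484250·230 + 0.237500·80) / 0.20875 = 184.2425 / 0.20875 ≈ 882.599
  x_4 = (0.186750·20 + 0.248250·160 + 0.269750·230 + 0.412500·80) / 0.20875 = 138.4975 / 0.20875 ≈ 663.461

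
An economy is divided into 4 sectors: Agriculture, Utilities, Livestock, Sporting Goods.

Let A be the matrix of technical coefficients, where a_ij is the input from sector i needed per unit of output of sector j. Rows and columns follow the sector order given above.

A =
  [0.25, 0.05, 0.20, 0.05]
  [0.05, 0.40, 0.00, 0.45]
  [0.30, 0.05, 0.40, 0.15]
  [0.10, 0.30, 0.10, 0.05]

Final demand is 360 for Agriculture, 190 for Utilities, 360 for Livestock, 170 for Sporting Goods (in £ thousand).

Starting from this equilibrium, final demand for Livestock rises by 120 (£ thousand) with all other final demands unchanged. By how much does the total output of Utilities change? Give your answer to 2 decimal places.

I − A =
  [   0.75    -0.05    -0.20    -0.05]
  [  -0.05     0.60     0.00    -0.45]
  [  -0.30    -0.05     0.60    -0.15]
  [  -0.10    -0.30    -0.10     0.95]
Compute the cofactors C_ij = (−1)^(i+j)·(3×3 minor ij) of I−A; the adjugate is their transpose:
adj(I−A) = Cᵀ =
  [ 0.249750   0.055500   0.092250   0.054000]
  [ 0.068250   0.351750   0.052500   0.178500]
  [ 0.146375   0.088625   0.317875   0.099875]
  [ 0.063250   0.126250   0.059750   0.232000]
det(I−A) = Σ_j (I−A)_1j·C_1j = (0.75)(0.249750) + (-0.05)(0.068250) + (-0.20)(0.146375) + (-0.05)(0.063250) = 0.1514625
(I − A)⁻¹ = adj(I−A) / det(I−A) ≈
  [   1.6489     0.3664     0.6091     0.3565]
  [   0.4506     2.3224     0.3466     1.1785]
  [   0.9664     0.5851     2.0987     0.6594]
  [   0.4176     0.8335     0.3945     1.5317]
Δx = (I − A)⁻¹ Δd with Δd having +120 in the Livestock component and 0 elsewhere.
So Δx_U = L_UL · (+120), where L_UL = adj(I−A)_UL / det(I−A) = 0.052500 / 0.1514625.
Δx_U = 0.052500 × (+120) / 0.1514625 = 6.30 / 0.1514625 ≈ 41.59.

Δx_U = 41.59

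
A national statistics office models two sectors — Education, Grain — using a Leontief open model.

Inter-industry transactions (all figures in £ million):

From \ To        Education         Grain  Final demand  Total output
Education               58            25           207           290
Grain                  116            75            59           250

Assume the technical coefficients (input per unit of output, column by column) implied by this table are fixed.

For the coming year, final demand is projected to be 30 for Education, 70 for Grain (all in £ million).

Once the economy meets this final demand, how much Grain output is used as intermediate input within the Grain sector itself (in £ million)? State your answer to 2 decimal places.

Technical coefficients a_ij = z_ij / X_j:
  a_EE = 58/290 = 0.20, a_GE = 116/290 = 0.40
  a_EG = 25/250 = 0.10, a_GG = 75/250 = 0.30
I − A =
  [   0.80    -0.10]
  [  -0.40     0.70]
det(I−A) = (0.80)(0.70) − (-0.10)(-0.40) = 0.5200
adj(I−A) = [[0.70, 0.10], [0.40, 0.80]]
(I − A)⁻¹ = adj(I−A) / det(I−A) ≈
  [   1.3462     0.1923]
  [   0.7692     1.5385]
First solve x = (I − A)⁻¹ d = adj(I−A)·d / det(I−A); in particular x_G = (0.40·30 + 0.80·70) / 0.5200 = 68.00 / 0.5200 ≈ 130.7692.
Intermediate flow from G to G: z_GG = a_GG · x_G = 0.30 × 68.00 / 0.5200 = 20.40 / 0.5200 ≈ 39.23.

z_GG = 39.23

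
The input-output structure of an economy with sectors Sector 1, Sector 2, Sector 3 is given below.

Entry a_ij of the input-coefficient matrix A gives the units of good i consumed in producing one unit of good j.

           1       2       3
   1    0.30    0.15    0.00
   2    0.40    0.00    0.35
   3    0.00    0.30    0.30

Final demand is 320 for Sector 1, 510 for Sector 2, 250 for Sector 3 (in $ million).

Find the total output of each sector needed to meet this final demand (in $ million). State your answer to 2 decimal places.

x_1 = 686.45, x_2 = 1070.09, x_3 = 815.75

I − A =
  [   0.70    -0.15     0.00]
  [  -0.40     1.00    -0.35]
  [   0.00    -0.30     0.70]
Cofactors of I−A, C_ij = (−1)^(i+j)·(minor ij) (rows/columns in the sector order above):
  C_11 = (1.00)(0.70) − (-0.35)(-0.30) = 0.5950
  C_12 = −[(-0.40)(0.70) − (-0.35)(0.00)] = 0.2800
  C_13 = (-0.40)(-0.30) − (1.00)(0.00) = 0.1200
  C_21 = −[(-0.15)(0.70) − (0.00)(-0.30)] = 0.1050
  C_22 = (0.70)(0.70) − (0.00)(0.00) = 0.4900
  C_23 = −[(0.70)(-0.30) − (-0.15)(0.00)] = 0.2100
  C_31 = (-0.15)(-0.35) − (0.00)(1.00) = 0.0525
  C_32 = −[(0.70)(-0.35) − (0.00)(-0.40)] = 0.2450
  C_33 = (0.70)(1.00) − (-0.15)(-0.40) = 0.6400
det(I−A) = Σ_j (I−A)_1j·C_1j = (0.70)(0.5950) + (-0.15)(0.2800) + (0.00)(0.1200) = 0.3745
adj(I−A) = Cᵀ =
  [ 0.5950   0.1050   0.0525]
  [ 0.2800   0.4900   0.2450]
  [ 0.1200   0.2100   0.6400]
(I − A)⁻¹ = adj(I−A) / det(I−A) ≈
  [   1.5888     0.2804     0.1402]
  [   0.7477     1.3084     0.6542]
  [   0.3204     0.5607     1.7089]
x = (I − A)⁻¹ d = adj(I−A)·d / det(I−A), with det(I−A) = 0.3745:
  x_1 = (0.5950·320 + 0.1050·510 + 0.0525·250) / 0.3745 = 257.075 / 0.3745 ≈ 686.45
  x_2 = (0.2800·320 + 0.4900·510 + 0.2450·250) / 0.3745 = 400.75 / 0.3745 ≈ 1070.09
  x_3 = (0.1200·320 + 0.2100·510 + 0.6400·250) / 0.3745 = 305.50 / 0.3745 ≈ 815.75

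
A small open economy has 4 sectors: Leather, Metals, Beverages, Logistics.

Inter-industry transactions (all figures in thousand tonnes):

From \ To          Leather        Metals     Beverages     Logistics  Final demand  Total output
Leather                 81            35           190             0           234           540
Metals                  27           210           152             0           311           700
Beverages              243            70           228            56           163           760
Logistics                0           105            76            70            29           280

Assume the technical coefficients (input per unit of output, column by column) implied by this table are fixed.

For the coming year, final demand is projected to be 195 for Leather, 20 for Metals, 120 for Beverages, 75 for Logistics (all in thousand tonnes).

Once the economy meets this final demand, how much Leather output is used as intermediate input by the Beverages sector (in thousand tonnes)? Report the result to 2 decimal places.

z_13 = 128.01

Technical coefficients a_ij = z_ij / X_j:
  a_11 = 81/540 = 0.15, a_21 = 27/540 = 0.05, a_31 = 243/540 = 0.45, a_41 = 0/540 = 0.00
  a_12 = 35/700 = 0.05, a_22 = 210/700 = 0.30, a_32 = 70/700 = 0.10, a_42 = 105/700 = 0.15
  a_13 = 190/760 = 0.25, a_23 = 152/760 = 0.20, a_33 = 228/760 = 0.30, a_43 = 76/760 = 0.10
  a_14 = 0/280 = 0.00, a_24 = 0/280 = 0.00, a_34 = 56/280 = 0.20, a_44 = 70/280 = 0.25
I − A =
  [   0.85    -0.05    -0.25     0.00]
  [  -0.05     0.70    -0.20     0.00]
  [  -0.45    -0.10     0.70    -0.20]
  [   0.00    -0.15    -0.10     0.75]
Compute the cofactors C_ij = (−1)^(i+j)·(3×3 minor ij) of I−A; the adjugate is their transpose:
adj(I−A) = Cᵀ =
  [ 0.332500   0.051500   0.138750   0.037000]
  [ 0.092750   0.344875   0.136875   0.036500]
  [ 0.241500   0.106125   0.444375   0.118500]
  [ 0.050750   0.083125   0.086625   0.313250]
det(I−A) = Σ_j (I−A)_1j·C_1j = (0.85)(0.332500) + (-0.05)(0.092750) + (-0.25)(0.241500) + (0.00)(0.050750) = 0.2176125
(I − A)⁻¹ = adj(I−A) / det(I−A) ≈
  [   1.5279     0.2367     0.6376     0.1700]
  [   0.4262     1.5848     0.6290     0.1677]
  [   1.1098     0.4877     2.0420     0.5445]
  [   0.2332     0.3820     0.3981     1.4395]
First solve x = (I − A)⁻¹ d = adj(I−A)·d / det(I−A); in particular x_3 = (0.241500·195 + 0.106125·20 + 0.444375·120 + 0.118500·75) / 0.2176125 = 111.4275 / 0.2176125 ≈ 512.0455.
Intermediate flow from 1 to 3: z_13 = a_13 · x_3 = 0.25 × 111.4275 / 0.2176125 = 27.856875 / 0.2176125 ≈ 128.01.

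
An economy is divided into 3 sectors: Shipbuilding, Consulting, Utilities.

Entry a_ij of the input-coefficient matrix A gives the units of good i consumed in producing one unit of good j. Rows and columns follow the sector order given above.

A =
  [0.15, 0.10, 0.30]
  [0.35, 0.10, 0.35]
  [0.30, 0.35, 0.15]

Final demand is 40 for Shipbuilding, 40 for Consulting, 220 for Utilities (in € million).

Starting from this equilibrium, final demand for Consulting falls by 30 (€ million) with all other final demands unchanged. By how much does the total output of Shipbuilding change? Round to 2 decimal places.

Δx_S = -14.69

I − A =
  [   0.85    -0.10    -0.30]
  [  -0.35     0.90    -0.35]
  [  -0.30    -0.35     0.85]
Cofactors of I−A, C_ij = (−1)^(i+j)·(minor ij) (rows/columns in the sector order above):
  C_11 = (0.90)(0.85) − (-0.35)(-0.35) = 0.6425
  C_12 = −[(-0.35)(0.85) − (-0.35)(-0.30)] = 0.4025
  C_13 = (-0.35)(-0.35) − (0.90)(-0.30) = 0.3925
  C_21 = −[(-0.10)(0.85) − (-0.30)(-0.35)] = 0.1900
  C_22 = (0.85)(0.85) − (-0.30)(-0.30) = 0.6325
  C_23 = −[(0.85)(-0.35) − (-0.10)(-0.30)] = 0.3275
  C_31 = (-0.10)(-0.35) − (-0.30)(0.90) = 0.3050
  C_32 = −[(0.85)(-0.35) − (-0.30)(-0.35)] = 0.4025
  C_33 = (0.85)(0.90) − (-0.10)(-0.35) = 0.7300
det(I−A) = Σ_j (I−A)_1j·C_1j = (0.85)(0.6425) + (-0.10)(0.4025) + (-0.30)(0.3925) = 0.388125
adj(I−A) = Cᵀ =
  [ 0.6425   0.1900   0.3050]
  [ 0.4025   0.6325   0.4025]
  [ 0.3925   0.3275   0.7300]
(I − A)⁻¹ = adj(I−A) / det(I−A) ≈
  [   1.6554     0.4895     0.7858]
  [   1.0370     1.6296     1.0370]
  [   1.0113     0.8438     1.8808]
Δx = (I − A)⁻¹ Δd with Δd having -30 in the Consulting component and 0 elsewhere.
So Δx_S = L_SC · (-30), where L_SC = adj(I−A)_SC / det(I−A) = 0.1900 / 0.388125.
Δx_S = 0.1900 × (-30) / 0.388125 = -5.70 / 0.388125 ≈ -14.69.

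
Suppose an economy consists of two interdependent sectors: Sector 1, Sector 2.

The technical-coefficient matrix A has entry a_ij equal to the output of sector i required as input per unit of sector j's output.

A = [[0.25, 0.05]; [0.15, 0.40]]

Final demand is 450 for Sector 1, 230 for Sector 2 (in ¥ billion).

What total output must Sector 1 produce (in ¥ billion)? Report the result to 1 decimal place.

I − A =
  [   0.75    -0.05]
  [  -0.15     0.60]
det(I−A) = (0.75)(0.60) − (-0.05)(-0.15) = 0.4425
adj(I−A) = [[0.60, 0.05], [0.15, 0.75]]
(I − A)⁻¹ = adj(I−A) / det(I−A) ≈
  [   1.3559     0.1130]
  [   0.3390     1.6949]
x = (I − A)⁻¹ d = adj(I−A)·d / det(I−A), with det(I−A) = 0.4425:
  x_1 = (0.60·450 + 0.05·230) / 0.4425 = 281.50 / 0.4425 ≈ 636.2
  x_2 = (0.15·450 + 0.75·230) / 0.4425 = 240.00 / 0.4425 ≈ 542.4

x_1 = 636.2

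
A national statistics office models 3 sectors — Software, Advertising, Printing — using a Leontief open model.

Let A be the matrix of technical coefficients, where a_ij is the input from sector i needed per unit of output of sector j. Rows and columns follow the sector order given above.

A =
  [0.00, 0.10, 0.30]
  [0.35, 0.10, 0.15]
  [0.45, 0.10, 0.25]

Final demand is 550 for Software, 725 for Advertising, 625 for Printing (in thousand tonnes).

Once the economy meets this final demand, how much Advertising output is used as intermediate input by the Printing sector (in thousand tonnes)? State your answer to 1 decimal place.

z_23 = 269.0

I − A =
  [   1.00    -0.10    -0.30]
  [  -0.35     0.90    -0.15]
  [  -0.45    -0.10     0.75]
Cofactors of I−A, C_ij = (−1)^(i+j)·(minor ij) (rows/columns in the sector order above):
  C_11 = (0.90)(0.75) − (-0.15)(-0.10) = 0.6600
  C_12 = −[(-0.35)(0.75) − (-0.15)(-0.45)] = 0.3300
  C_13 = (-0.35)(-0.10) − (0.90)(-0.45) = 0.4400
  C_21 = −[(-0.10)(0.75) − (-0.30)(-0.10)] = 0.1050
  C_22 = (1.00)(0.75) − (-0.30)(-0.45) = 0.6150
  C_23 = −[(1.00)(-0.10) − (-0.10)(-0.45)] = 0.1450
  C_31 = (-0.10)(-0.15) − (-0.30)(0.90) = 0.2850
  C_32 = −[(1.00)(-0.15) − (-0.30)(-0.35)] = 0.2550
  C_33 = (1.00)(0.90) − (-0.10)(-0.35) = 0.8650
det(I−A) = Σ_j (I−A)_1j·C_1j = (1.00)(0.6600) + (-0.10)(0.3300) + (-0.30)(0.4400) = 0.4950
adj(I−A) = Cᵀ =
  [ 0.6600   0.1050   0.2850]
  [ 0.3300   0.6150   0.2550]
  [ 0.4400   0.1450   0.8650]
(I − A)⁻¹ = adj(I−A) / det(I−A) ≈
  [   1.3333     0.2121     0.5758]
  [   0.6667     1.2424     0.5152]
  [   0.8889     0.2929     1.7475]
First solve x = (I − A)⁻¹ d = adj(I−A)·d / det(I−A); in particular x_3 = (0.4400·550 + 0.1450·725 + 0.8650·625) / 0.4950 = 887.75 / 0.4950 ≈ 1793.434.
Intermediate flow from 2 to 3: z_23 = a_23 · x_3 = 0.15 × 887.75 / 0.4950 = 133.1625 / 0.4950 ≈ 269.0.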